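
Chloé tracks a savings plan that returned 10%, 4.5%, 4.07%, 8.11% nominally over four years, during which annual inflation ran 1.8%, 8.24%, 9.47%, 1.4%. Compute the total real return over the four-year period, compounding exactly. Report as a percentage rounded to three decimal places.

5.738%

Nominal growth factor = 1.1000 × 1.0450 × 1.0407 × 1.0811 = 1.293303
Price-level growth factor = 1.0180 × 1.0824 × 1.0947 × 1.0140 = 1.223119
Real growth factor = 1.293303 / 1.223119 = 1.057382
Total real return = 1.057382 − 1 → 5.738%.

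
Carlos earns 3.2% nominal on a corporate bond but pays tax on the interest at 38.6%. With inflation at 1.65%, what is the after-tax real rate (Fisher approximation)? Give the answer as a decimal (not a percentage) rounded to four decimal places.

0.0031

After-tax nominal return = 3.2% × (1 − 0.386) = 1.9648%.
r ≈ 1.9648% − 1.65% → 0.0031.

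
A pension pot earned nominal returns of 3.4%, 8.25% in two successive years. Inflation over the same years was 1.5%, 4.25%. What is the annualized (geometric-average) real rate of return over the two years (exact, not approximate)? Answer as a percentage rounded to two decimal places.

Compound the nominal returns: 1.0340 × 1.0825 = 1.11930500.
Compound inflation: 1.0150 × 1.0425 = 1.05813750.
Deflate: 1.11930500 / 1.05813750 = 1.05780676.
Annualized real rate = 1.05780676^(1/2) − 1 = 2.8497% → 2.85%.

2.85%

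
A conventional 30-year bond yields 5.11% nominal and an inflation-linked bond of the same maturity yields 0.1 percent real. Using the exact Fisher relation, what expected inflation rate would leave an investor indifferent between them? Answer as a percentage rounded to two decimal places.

(1 + π) = (1 + i)/(1 + r) = 1.05110 / 1.00100 = 1.05004995
Break-even inflation = 1.05004995 − 1 → 5.00%.

5.00%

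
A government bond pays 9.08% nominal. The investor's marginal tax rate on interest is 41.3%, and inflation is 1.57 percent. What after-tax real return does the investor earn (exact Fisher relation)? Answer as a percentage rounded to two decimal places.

After-tax nominal return = 9.08% × (1 − 0.413) = 5.32996%.
1 + r = 1.0532996 / 1.01570 = 1.037018
After-tax real rate = 1.037018 − 1 → 3.70%.

3.70%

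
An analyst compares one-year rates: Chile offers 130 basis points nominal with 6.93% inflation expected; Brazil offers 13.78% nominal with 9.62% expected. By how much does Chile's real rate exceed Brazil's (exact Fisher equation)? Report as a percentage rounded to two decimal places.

Chile: (1 + 0.0130)/(1 + 0.0693) − 1 = -5.2651%
Brazil: (1 + 0.1378)/(1 + 0.0962) − 1 = 3.7949%
Differential = -5.2651% − 3.7949% = -9.0601% → -9.06%.

-9.06%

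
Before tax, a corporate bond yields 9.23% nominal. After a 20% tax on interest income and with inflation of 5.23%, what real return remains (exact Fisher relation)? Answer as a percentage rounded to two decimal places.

2.05%

After-tax nominal return = 9.23% × (1 − 0.2) = 7.3840%.
1 + r = 1.07384 / 1.05230 = 1.020469
After-tax real rate = 1.020469 − 1 → 2.05%.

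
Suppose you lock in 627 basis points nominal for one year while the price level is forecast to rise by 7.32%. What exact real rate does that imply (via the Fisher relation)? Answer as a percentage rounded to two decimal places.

1 + r = 1.06270 / 1.07320 = 0.990216
r = 0.990216 − 1 = -0.9784%, i.e. -0.98%.

-0.98%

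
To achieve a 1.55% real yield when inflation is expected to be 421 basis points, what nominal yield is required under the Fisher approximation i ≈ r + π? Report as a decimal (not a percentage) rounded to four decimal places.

0.0576

i ≈ r + π = 1.55% + 4.21% = 0.0576.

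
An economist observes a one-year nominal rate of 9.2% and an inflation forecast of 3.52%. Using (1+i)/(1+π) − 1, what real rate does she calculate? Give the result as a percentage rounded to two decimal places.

5.49%

By the Fisher identity, 1 + r = (1 + i)/(1 + π).
1 + r = 1.09200 / 1.03520 = 1.054869
r = 1.054869 − 1 = 5.4869%, i.e. 5.49%.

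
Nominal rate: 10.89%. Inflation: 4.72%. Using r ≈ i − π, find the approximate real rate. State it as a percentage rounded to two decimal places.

r ≈ i − π = 10.89% − 4.72% = 6.17%.

6.17%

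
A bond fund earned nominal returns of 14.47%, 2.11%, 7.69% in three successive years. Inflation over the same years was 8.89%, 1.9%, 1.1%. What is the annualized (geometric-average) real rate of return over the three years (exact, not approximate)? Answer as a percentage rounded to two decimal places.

Nominal growth factor = 1.1447 × 1.0211 × 1.0769 = 1.25873798
Price-level growth factor = 1.0889 × 1.0190 × 1.0110 = 1.12179458
Real growth factor = 1.25873798 / 1.12179458 = 1.12207529
Annualized real rate = 1.12207529^(1/3) − 1 = 3.9140% → 3.91%.

3.91%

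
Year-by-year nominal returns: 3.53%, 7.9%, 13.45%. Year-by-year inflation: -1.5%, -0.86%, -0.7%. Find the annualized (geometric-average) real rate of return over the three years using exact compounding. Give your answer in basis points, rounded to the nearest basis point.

Nominal growth factor = 1.0353 × 1.0790 × 1.1345 = 1.26733713
Price-level growth factor = 0.9850 × 0.9914 × 0.9930 = 0.96969330
Real growth factor = 1.26733713 / 0.96969330 = 1.30694637
Annualized real rate = 1.30694637^(1/3) − 1 = 9.3333% → 933 basis points.

933 basis points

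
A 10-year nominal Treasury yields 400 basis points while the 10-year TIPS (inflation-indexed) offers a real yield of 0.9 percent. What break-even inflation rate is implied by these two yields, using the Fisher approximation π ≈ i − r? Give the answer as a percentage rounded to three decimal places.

π ≈ i − r = 4% − 0.9% → 3.100%.

3.100%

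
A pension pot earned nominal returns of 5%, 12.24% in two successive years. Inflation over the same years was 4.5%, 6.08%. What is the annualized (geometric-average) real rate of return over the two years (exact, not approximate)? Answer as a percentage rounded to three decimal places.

Compound the nominal returns: 1.0500 × 1.1224 = 1.17852000.
Compound inflation: 1.0450 × 1.0608 = 1.10853600.
Deflate: 1.17852000 / 1.10853600 = 1.06313191.
Annualized real rate = 1.06313191^(1/2) − 1 = 3.1083% → 3.108%.

3.108%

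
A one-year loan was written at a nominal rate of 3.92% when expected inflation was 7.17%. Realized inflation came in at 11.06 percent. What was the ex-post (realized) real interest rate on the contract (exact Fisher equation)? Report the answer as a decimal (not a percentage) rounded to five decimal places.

-0.06429

Ex-post: (1 + 0.0392)/(1 + 0.1106) − 1 = -6.4290%
So the realized real rate is -0.06429.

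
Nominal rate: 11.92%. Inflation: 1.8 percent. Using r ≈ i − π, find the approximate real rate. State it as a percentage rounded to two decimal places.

r ≈ i − π = 11.92% − 1.8% = 10.12%.

10.12%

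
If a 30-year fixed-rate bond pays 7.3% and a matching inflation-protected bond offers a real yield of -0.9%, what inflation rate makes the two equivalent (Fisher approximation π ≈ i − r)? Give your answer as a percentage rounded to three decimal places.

8.200%

π ≈ i − r = 7.3% − (-0.9%) → 8.200%.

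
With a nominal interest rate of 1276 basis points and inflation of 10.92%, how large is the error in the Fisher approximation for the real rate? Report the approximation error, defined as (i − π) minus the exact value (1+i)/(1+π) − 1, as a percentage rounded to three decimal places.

0.181%

Approximate: r ≈ 12.760% − 10.920% = 1.8400%
Exact: (1 + 0.1276)/(1 + 0.1092) − 1 = 1.6589%
Error = 1.8400% − 1.6589% = 0.1811% → 0.181%.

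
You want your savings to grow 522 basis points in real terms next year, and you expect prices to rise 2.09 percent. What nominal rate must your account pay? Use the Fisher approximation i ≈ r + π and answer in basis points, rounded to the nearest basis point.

731 basis points

i ≈ r + π = 5.22% + 2.09% = 731 basis points.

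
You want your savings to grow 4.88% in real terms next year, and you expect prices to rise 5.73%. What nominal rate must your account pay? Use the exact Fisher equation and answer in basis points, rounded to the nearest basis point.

(1 + i) = (1 + r)(1 + π) = 1.04880 × 1.05730 = 1.10889624
i = 1.10889624 − 1, so the required nominal rate is 1089 basis points.

1089 basis points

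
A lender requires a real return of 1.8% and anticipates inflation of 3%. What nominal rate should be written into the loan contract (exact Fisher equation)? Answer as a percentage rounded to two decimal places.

(1 + i) = (1 + r)(1 + π) = 1.01800 × 1.03000 = 1.04854
i = 1.04854 − 1, so the required nominal rate is 4.85%.

4.85%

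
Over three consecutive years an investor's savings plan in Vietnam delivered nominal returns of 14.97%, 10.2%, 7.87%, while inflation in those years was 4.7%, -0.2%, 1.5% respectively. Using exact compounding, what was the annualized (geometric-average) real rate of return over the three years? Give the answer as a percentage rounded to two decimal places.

8.82%

Nominal growth factor = 1.1497 × 1.1020 × 1.0787 = 1.36667989
Price-level growth factor = 1.0470 × 0.9980 × 1.0150 = 1.06057959
Real growth factor = 1.36667989 / 1.06057959 = 1.28861606
Annualized real rate = 1.28861606^(1/3) − 1 = 8.8198% → 8.82%.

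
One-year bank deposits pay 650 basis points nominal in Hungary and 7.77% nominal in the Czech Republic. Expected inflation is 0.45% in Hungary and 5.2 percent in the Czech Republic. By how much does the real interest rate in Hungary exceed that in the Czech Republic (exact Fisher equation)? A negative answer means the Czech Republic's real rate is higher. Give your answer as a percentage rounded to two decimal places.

3.58%

Hungary: (1 + 0.0650)/(1 + 0.0045) − 1 = 6.0229%
The Czech Republic: (1 + 0.0777)/(1 + 0.0520) − 1 = 2.4430%
Differential = 6.0229% − 2.4430% = 3.5799% → 3.58%.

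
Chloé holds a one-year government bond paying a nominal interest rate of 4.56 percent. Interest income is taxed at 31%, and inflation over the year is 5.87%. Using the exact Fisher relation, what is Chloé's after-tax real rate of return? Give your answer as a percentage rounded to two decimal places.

-2.57%

After-tax nominal return = 4.56% × (1 − 0.31) = 3.1464%.
1 + r = 1.031464 / 1.05870 = 0.974274
After-tax real rate = 0.974274 − 1 → -2.57%.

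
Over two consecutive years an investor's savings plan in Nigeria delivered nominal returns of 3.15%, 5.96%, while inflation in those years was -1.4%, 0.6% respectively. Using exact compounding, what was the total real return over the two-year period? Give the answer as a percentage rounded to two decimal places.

10.19%

Nominal growth factor = 1.0315 × 1.0596 = 1.092977
Price-level growth factor = 0.9860 × 1.0060 = 0.991916
Real growth factor = 1.092977 / 0.991916 = 1.101885
Total real return = 1.101885 − 1 → 10.19%.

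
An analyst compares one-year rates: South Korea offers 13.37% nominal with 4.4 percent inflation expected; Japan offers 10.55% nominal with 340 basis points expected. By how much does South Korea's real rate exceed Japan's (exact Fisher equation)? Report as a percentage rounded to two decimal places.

1.68%

South Korea: (1 + 0.1337)/(1 + 0.0440) − 1 = 8.5920%
Japan: (1 + 0.1055)/(1 + 0.0340) − 1 = 6.9149%
Differential = 8.5920% − 6.9149% = 1.6771% → 1.68%.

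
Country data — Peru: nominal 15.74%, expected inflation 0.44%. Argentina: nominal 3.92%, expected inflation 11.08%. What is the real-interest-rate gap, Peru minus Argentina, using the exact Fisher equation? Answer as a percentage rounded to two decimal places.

21.68%

Peru: (1 + 0.1574)/(1 + 0.0044) − 1 = 15.2330%
Argentina: (1 + 0.0392)/(1 + 0.1108) − 1 = -6.4458%
Differential = 15.2330% − (-6.4458%) = 21.6788% → 21.68%.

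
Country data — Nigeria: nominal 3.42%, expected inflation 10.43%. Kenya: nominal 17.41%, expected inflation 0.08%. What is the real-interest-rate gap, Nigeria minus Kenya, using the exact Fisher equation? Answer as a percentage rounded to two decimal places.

Nigeria: (1 + 0.0342)/(1 + 0.1043) − 1 = -6.3479%
Kenya: (1 + 0.1741)/(1 + 0.0008) − 1 = 17.3161%
Differential = -6.3479% − 17.3161% = -23.6641% → -23.66%.

-23.66%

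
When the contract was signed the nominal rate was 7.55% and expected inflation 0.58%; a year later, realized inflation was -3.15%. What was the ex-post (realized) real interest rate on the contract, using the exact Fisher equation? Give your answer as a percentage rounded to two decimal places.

Ex-post: (1 + 0.0755)/(1 − 0.0315) − 1 = 11.0480%
So the realized real rate is 11.05%.

11.05%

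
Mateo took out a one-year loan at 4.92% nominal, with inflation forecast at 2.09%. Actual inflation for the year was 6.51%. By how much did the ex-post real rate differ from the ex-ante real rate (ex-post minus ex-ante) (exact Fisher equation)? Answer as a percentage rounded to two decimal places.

-4.26%

Ex-ante: (1 + 0.0492)/(1 + 0.0209) − 1 = 2.7721%
Ex-post: (1 + 0.0492)/(1 + 0.0651) − 1 = -1.4928%
Difference (ex-post − ex-ante) = -4.2649% → -4.26%.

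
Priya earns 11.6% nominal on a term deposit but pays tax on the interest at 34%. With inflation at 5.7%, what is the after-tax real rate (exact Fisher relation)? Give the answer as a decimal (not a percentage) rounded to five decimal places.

0.01851

After-tax nominal return = 11.6% × (1 − 0.34) = 7.6560%.
1 + r = 1.07656 / 1.05700 = 1.0185052
After-tax real rate = 1.0185052 − 1 → 0.01851.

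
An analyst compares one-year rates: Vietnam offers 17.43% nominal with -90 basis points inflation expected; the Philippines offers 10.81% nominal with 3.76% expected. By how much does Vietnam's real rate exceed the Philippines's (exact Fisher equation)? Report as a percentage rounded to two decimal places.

11.70%

Vietnam: (1 + 0.1743)/(1 − 0.0090) − 1 = 18.4965%
The Philippines: (1 + 0.1081)/(1 + 0.0376) − 1 = 6.7945%
Differential = 18.4965% − 6.7945% = 11.7019% → 11.70%.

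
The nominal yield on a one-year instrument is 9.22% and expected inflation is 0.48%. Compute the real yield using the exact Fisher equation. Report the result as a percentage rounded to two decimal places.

8.70%

1 + r = 1.09220 / 1.00480 = 1.086982
r = 1.086982 − 1 = 8.6982%, i.e. 8.70%.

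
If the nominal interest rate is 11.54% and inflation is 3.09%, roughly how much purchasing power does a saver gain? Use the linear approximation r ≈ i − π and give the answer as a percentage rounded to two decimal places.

r ≈ i − π = 11.54% − 3.09% = 8.45%.

8.45%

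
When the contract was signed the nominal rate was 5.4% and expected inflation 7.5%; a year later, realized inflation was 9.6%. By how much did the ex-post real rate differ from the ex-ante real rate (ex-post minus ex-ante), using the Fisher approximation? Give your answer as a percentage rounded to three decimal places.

Ex-ante: 5.4% − 7.5% = -2.100%
Ex-post: 5.4% − 9.6% = -4.200%
Difference (ex-post − ex-ante) = -2.1000% → -2.100%.

-2.100%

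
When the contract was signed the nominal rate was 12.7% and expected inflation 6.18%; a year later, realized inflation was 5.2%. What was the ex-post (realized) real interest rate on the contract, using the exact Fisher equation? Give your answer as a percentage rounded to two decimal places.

Ex-post: (1 + 0.1270)/(1 + 0.0520) − 1 = 7.1293%
So the realized real rate is 7.13%.

7.13%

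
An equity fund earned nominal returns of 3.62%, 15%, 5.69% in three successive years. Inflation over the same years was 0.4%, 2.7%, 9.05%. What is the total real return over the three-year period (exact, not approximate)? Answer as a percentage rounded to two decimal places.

Compound the nominal returns: 1.0362 × 1.1500 × 1.0569 = 1.259434.
Compound inflation: 1.0040 × 1.0270 × 1.0905 = 1.124423.
Deflate: 1.259434 / 1.124423 = 1.120071.
Total real return = 1.120071 − 1 → 12.01%.

12.01%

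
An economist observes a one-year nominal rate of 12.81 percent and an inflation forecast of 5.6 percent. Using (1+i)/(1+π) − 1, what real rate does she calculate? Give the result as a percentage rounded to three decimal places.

By the Fisher equation, 1 + r = (1 + i)/(1 + π).
1 + r = 1.12810 / 1.05600 = 1.068277
r = 1.068277 − 1 = 6.8277%, i.e. 6.828%.

6.828%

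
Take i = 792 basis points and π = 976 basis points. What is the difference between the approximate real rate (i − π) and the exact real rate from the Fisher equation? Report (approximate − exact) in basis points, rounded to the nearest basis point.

Approximate: r ≈ 7.920% − 9.760% = -1.8400%
Exact: (1 + 0.0792)/(1 + 0.0976) − 1 = -1.6764%
Error = -1.8400% − (-1.6764%) = -0.1636% → -16 basis points.

-16 basis points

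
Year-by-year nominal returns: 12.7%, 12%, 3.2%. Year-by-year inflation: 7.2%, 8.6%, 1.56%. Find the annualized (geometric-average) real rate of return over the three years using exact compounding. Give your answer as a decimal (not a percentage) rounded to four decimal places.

0.0328

Compound the nominal returns: 1.1270 × 1.1200 × 1.0320 = 1.30263168.
Compound inflation: 1.0720 × 1.0860 × 1.0156 = 1.18235340.
Deflate: 1.30263168 / 1.18235340 = 1.10172786.
Annualized real rate = 1.10172786^(1/3) − 1 = 3.2820% → 0.0328.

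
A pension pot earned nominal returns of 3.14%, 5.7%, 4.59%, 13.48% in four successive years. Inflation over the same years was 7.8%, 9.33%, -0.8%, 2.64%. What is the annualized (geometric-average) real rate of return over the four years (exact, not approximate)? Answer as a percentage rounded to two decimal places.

Nominal growth factor = 1.0314 × 1.0570 × 1.0459 × 1.1348 = 1.29393245
Price-level growth factor = 1.0780 × 1.0933 × 0.9920 × 1.0264 = 1.20001431
Real growth factor = 1.29393245 / 1.20001431 = 1.07826418
Annualized real rate = 1.07826418^(1/4) − 1 = 1.9017% → 1.90%.

1.90%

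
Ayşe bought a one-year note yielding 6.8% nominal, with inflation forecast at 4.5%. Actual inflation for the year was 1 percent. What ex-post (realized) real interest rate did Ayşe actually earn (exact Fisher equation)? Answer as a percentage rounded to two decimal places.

Ex-post: (1 + 0.0680)/(1 + 0.0100) − 1 = 5.7426%
So the realized real rate is 5.74%.

5.74%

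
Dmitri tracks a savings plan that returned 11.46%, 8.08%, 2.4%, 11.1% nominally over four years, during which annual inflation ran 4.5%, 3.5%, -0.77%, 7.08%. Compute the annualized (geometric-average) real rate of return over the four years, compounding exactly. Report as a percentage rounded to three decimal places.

4.500%

Compound the nominal returns: 1.1146 × 1.0808 × 1.0240 × 1.1110 = 1.37049795.
Compound inflation: 1.0450 × 1.0350 × 0.9923 × 1.0708 = 1.14923275.
Deflate: 1.37049795 / 1.14923275 = 1.19253297.
Annualized real rate = 1.19253297^(1/4) − 1 = 4.5003% → 4.500%.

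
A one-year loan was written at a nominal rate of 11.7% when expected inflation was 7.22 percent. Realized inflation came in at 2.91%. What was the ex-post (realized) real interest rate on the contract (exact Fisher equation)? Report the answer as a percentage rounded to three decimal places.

Ex-post: (1 + 0.1170)/(1 + 0.0291) − 1 = 8.5414%
So the realized real rate is 8.541%.

8.541%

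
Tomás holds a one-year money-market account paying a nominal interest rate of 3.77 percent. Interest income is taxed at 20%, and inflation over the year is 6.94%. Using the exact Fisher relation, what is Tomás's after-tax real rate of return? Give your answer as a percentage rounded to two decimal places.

After-tax nominal return = 3.77% × (1 − 0.2) = 3.0160%.
1 + r = 1.03016 / 1.06940 = 0.963307
After-tax real rate = 0.963307 − 1 → -3.67%.

-3.67%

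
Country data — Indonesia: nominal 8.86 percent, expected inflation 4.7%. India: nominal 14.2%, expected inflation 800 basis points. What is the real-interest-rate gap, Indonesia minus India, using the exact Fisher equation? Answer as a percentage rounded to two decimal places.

Indonesia: (1 + 0.0886)/(1 + 0.0470) − 1 = 3.9733%
India: (1 + 0.1420)/(1 + 0.0800) − 1 = 5.7407%
Differential = 3.9733% − 5.7407% = -1.7675% → -1.77%.

-1.77%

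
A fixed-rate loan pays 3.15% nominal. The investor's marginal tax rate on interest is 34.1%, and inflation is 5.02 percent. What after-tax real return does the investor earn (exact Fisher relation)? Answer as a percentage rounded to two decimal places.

After-tax nominal return = 3.15% × (1 − 0.341) = 2.07585%.
1 + r = 1.0207585 / 1.05020 = 0.971966
After-tax real rate = 0.971966 − 1 → -2.80%.

-2.80%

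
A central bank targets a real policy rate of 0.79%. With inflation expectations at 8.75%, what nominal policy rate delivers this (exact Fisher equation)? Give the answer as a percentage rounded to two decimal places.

9.61%

(1 + i) = (1 + r)(1 + π) = 1.00790 × 1.08750 = 1.09609125
i = 1.09609125 − 1, so the required nominal rate is 9.61%.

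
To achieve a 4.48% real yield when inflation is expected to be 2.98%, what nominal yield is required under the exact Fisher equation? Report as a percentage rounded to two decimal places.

(1 + i) = (1 + r)(1 + π) = 1.04480 × 1.02980 = 1.07593504
i = 1.07593504 − 1, so the required nominal rate is 7.59%.

7.59%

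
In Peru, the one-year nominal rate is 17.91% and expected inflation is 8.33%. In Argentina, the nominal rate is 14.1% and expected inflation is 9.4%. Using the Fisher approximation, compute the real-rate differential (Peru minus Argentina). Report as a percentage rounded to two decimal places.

Peru: 17.91% − 8.33% = 9.580%
Argentina: 14.1% − 9.4% = 4.700%
Differential = 4.880% → 4.88%.

4.88%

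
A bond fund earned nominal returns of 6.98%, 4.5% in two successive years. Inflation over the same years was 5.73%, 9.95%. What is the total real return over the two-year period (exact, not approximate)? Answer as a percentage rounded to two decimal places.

-3.83%

Compound the nominal returns: 1.0698 × 1.0450 = 1.117941.
Compound inflation: 1.0573 × 1.0995 = 1.162501.
Deflate: 1.117941 / 1.162501 = 0.961669.
Total real return = 0.961669 − 1 → -3.83%.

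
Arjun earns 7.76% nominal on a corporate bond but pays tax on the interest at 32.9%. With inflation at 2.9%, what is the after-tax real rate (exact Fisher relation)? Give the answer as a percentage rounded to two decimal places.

After-tax nominal return = 7.76% × (1 − 0.329) = 5.20696%.
1 + r = 1.0520696 / 1.02900 = 1.022419
After-tax real rate = 1.022419 − 1 → 2.24%.

2.24%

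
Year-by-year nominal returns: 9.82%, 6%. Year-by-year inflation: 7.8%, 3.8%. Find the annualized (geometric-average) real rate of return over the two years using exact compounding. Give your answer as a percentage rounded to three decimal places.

Nominal growth factor = 1.0982 × 1.0600 = 1.16409200
Price-level growth factor = 1.0780 × 1.0380 = 1.11896400
Real growth factor = 1.16409200 / 1.11896400 = 1.04033016
Annualized real rate = 1.04033016^(1/2) − 1 = 1.9966% → 1.997%.

1.997%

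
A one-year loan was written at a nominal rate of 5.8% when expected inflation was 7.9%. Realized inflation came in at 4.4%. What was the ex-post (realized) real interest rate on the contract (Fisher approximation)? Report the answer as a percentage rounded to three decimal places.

Ex-post: 5.8% − 4.4% = 1.400%
So the realized real rate is 1.400%.

1.400%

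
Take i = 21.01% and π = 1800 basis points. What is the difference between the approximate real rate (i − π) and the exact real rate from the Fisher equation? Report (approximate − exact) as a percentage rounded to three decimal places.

0.459%

Approximate: r ≈ 21.010% − 18.000% = 3.0100%
Exact: (1 + 0.2101)/(1 + 0.1800) − 1 = 2.5508%
Error = 3.0100% − 2.5508% = 0.4592% → 0.459%.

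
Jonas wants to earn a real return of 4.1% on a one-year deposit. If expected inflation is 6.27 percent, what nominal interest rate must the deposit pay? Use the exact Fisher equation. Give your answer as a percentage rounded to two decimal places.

(1 + i) = (1 + r)(1 + π) = 1.04100 × 1.06270 = 1.1062707
i = 1.1062707 − 1, so the required nominal rate is 10.63%.

10.63%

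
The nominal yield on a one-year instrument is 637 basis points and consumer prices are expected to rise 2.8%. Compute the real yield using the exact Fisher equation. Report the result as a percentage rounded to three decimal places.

By the Fisher identity, 1 + r = (1 + i)/(1 + π).
1 + r = 1.06370 / 1.02800 = 1.034728
r = 1.034728 − 1 = 3.4728%, i.e. 3.473%.

3.473%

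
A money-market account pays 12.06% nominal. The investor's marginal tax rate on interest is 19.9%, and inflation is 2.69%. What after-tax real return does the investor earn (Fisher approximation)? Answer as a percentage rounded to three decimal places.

6.970%

After-tax nominal return = 12.06% × (1 − 0.199) = 9.66006%.
r ≈ 9.66006% − 2.69% → 6.970%.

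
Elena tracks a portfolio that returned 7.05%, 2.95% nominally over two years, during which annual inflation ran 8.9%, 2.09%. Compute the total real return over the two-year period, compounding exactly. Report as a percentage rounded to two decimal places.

Nominal growth factor = 1.0705 × 1.0295 = 1.102080
Price-level growth factor = 1.0890 × 1.0209 = 1.111760
Real growth factor = 1.102080 / 1.111760 = 0.991293
Total real return = 0.991293 − 1 → -0.87%.

-0.87%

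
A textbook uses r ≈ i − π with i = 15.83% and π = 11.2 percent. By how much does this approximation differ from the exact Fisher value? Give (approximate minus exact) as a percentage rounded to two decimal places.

0.47%

Approximate: r ≈ 15.830% − 11.200% = 4.6300%
Exact: (1 + 0.1583)/(1 + 0.1120) − 1 = 4.1637%
Error = 4.6300% − 4.1637% = 0.4663% → 0.47%.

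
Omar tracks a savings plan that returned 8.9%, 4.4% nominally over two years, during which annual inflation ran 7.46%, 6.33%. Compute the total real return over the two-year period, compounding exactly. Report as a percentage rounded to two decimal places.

Compound the nominal returns: 1.0890 × 1.0440 = 1.136916.
Compound inflation: 1.0746 × 1.0633 = 1.142622.
Deflate: 1.136916 / 1.142622 = 0.995006.
Total real return = 0.995006 − 1 → -0.50%.

-0.50%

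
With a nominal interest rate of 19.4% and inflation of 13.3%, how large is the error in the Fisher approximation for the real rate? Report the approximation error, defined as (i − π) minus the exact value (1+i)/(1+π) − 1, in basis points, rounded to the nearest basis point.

72 basis points

Approximate: r ≈ 19.400% − 13.300% = 6.1000%
Exact: (1 + 0.1940)/(1 + 0.1330) − 1 = 5.3839%
Error = 6.1000% − 5.3839% = 0.7161% → 72 basis points.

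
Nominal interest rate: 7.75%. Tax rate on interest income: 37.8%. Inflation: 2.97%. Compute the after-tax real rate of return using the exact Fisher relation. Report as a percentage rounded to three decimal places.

After-tax nominal return = 7.75% × (1 − 0.378) = 4.8205%.
1 + r = 1.048205 / 1.02970 = 1.017971
After-tax real rate = 1.017971 − 1 → 1.797%.

1.797%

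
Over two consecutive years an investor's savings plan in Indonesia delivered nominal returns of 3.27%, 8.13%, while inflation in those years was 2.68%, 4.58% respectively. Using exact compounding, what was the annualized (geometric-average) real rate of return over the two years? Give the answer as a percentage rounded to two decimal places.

1.97%

Compound the nominal returns: 1.0327 × 1.0813 = 1.11665851.
Compound inflation: 1.0268 × 1.0458 = 1.07382744.
Deflate: 1.11665851 / 1.07382744 = 1.03988636.
Annualized real rate = 1.03988636^(1/2) − 1 = 1.9748% → 1.97%.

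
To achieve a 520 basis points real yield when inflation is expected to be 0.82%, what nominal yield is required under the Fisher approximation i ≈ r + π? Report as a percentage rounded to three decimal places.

i ≈ r + π = 5.2% + 0.82% = 6.020%.

6.020%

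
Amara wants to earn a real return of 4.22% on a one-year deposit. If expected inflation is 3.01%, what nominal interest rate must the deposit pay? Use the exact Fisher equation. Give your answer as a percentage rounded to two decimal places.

7.36%

(1 + i) = (1 + r)(1 + π) = 1.04220 × 1.03010 = 1.07357022
i = 1.07357022 − 1, so the required nominal rate is 7.36%.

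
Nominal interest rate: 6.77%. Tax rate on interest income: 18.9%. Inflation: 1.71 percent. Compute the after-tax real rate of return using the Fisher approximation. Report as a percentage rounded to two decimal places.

After-tax nominal return = 6.77% × (1 − 0.189) = 5.49047%.
r ≈ 5.49047% − 1.71% → 3.78%.

3.78%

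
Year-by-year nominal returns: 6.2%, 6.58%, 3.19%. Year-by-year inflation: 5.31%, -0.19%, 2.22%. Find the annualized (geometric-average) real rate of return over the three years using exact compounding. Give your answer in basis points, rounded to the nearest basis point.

282 basis points

Nominal growth factor = 1.0620 × 1.0658 × 1.0319 = 1.16798656
Price-level growth factor = 1.0531 × 0.9981 × 1.0222 = 1.07443351
Real growth factor = 1.16798656 / 1.07443351 = 1.08707198
Annualized real rate = 1.08707198^(1/3) − 1 = 2.8220% → 282 basis points.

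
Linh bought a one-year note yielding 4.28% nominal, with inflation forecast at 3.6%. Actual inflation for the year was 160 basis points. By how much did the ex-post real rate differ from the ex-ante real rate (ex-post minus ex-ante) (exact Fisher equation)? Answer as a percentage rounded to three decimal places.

Ex-ante: (1 + 0.0428)/(1 + 0.0360) − 1 = 0.6564%
Ex-post: (1 + 0.0428)/(1 + 0.0160) − 1 = 2.6378%
Difference (ex-post − ex-ante) = 1.9814% → 1.981%.

1.981%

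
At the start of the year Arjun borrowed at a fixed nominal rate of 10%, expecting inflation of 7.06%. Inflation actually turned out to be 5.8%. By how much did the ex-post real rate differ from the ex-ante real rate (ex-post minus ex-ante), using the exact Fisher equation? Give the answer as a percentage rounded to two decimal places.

1.22%

Ex-ante: (1 + 0.1000)/(1 + 0.0706) − 1 = 2.7461%
Ex-post: (1 + 0.1000)/(1 + 0.0580) − 1 = 3.9698%
Difference (ex-post − ex-ante) = 1.2236% → 1.22%.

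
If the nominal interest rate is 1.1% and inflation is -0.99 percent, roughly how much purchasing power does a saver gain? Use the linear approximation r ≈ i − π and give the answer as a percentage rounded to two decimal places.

2.09%

r ≈ i − π = 1.1% − (-0.99%) = 2.09%.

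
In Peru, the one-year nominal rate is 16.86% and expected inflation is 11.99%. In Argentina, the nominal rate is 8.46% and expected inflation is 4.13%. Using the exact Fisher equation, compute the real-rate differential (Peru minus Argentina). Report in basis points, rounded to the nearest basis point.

19 basis points

Peru: (1 + 0.1686)/(1 + 0.1199) − 1 = 4.3486%
Argentina: (1 + 0.0846)/(1 + 0.0413) − 1 = 4.1583%
Differential = 4.3486% − 4.1583% = 0.1903% → 19 basis points.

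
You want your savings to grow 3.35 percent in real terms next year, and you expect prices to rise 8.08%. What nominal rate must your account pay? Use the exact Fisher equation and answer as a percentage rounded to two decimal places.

11.70%

(1 + i) = (1 + r)(1 + π) = 1.03350 × 1.08080 = 1.1170068
i = 1.1170068 − 1, so the required nominal rate is 11.70%.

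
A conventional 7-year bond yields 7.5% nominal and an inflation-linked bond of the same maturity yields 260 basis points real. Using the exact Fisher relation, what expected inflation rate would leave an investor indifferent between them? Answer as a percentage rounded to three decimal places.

(1 + π) = (1 + i)/(1 + r) = 1.07500 / 1.02600 = 1.047758
Break-even inflation = 1.047758 − 1 → 4.776%.

4.776%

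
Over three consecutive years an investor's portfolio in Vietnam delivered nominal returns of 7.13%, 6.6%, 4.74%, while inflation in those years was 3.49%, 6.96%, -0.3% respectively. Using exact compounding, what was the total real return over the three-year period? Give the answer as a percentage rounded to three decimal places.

8.384%

Nominal growth factor = 1.0713 × 1.0660 × 1.0474 = 1.196137
Price-level growth factor = 1.0349 × 1.0696 × 0.9970 = 1.103608
Real growth factor = 1.196137 / 1.103608 = 1.083842
Total real return = 1.083842 − 1 → 8.384%.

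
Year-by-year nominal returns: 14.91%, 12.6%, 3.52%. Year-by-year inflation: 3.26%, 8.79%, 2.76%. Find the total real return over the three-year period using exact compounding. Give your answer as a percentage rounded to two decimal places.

16.03%

Nominal growth factor = 1.1491 × 1.1260 × 1.0352 = 1.339431
Price-level growth factor = 1.0326 × 1.0879 × 1.0276 = 1.154370
Real growth factor = 1.339431 / 1.154370 = 1.160313
Total real return = 1.160313 − 1 → 16.03%.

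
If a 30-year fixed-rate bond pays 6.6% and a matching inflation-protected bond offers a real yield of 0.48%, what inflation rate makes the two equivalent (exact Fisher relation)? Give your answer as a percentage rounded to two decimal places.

6.09%

(1 + π) = (1 + i)/(1 + r) = 1.06600 / 1.00480 = 1.060908
Break-even inflation = 1.060908 − 1 → 6.09%.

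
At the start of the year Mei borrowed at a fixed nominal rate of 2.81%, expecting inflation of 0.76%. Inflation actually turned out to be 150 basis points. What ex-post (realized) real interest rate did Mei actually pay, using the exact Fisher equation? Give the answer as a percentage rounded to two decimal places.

1.29%

Ex-post: (1 + 0.0281)/(1 + 0.0150) − 1 = 1.2906%
So the realized real rate is 1.29%.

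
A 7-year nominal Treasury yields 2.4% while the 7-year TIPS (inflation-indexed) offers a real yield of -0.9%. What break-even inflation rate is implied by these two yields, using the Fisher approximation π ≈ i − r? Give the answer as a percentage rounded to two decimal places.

3.30%

π ≈ i − r = 2.4% − (-0.9%) → 3.30%.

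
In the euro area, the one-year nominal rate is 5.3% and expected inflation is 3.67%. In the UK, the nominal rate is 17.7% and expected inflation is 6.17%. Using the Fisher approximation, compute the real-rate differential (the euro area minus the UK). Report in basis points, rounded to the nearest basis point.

The euro area: 5.3% − 3.67% = 1.630%
The UK: 17.7% − 6.17% = 11.530%
Differential = -9.900% → -990 basis points.

-990 basis points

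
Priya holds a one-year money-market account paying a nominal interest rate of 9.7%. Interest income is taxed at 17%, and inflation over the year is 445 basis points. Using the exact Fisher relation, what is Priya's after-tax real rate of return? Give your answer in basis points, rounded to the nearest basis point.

345 basis points

After-tax nominal return = 9.7% × (1 − 0.17) = 8.0510%.
1 + r = 1.08051 / 1.04450 = 1.034476
After-tax real rate = 1.034476 − 1 → 345 basis points.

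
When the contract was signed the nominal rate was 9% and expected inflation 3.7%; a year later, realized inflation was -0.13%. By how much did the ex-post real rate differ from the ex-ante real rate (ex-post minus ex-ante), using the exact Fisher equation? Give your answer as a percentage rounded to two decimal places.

Ex-ante: (1 + 0.0900)/(1 + 0.0370) − 1 = 5.1109%
Ex-post: (1 + 0.0900)/(1 − 0.0013) − 1 = 9.1419%
Difference (ex-post − ex-ante) = 4.0310% → 4.03%.

4.03%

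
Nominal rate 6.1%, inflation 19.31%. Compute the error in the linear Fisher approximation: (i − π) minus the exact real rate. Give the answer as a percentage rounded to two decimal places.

-2.14%

Approximate: r ≈ 6.100% − 19.310% = -13.2100%
Exact: (1 + 0.0610)/(1 + 0.1931) − 1 = -11.0720%
Error = -13.2100% − (-11.0720%) = -2.1380% → -2.14%.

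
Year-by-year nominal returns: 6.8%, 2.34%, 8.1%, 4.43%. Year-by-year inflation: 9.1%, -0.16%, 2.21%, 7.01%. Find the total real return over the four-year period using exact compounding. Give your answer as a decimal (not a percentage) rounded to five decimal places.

Nominal growth factor = 1.0680 × 1.0234 × 1.0810 × 1.0443 = 1.233865
Price-level growth factor = 1.0910 × 0.9984 × 1.0221 × 1.0701 = 1.191371
Real growth factor = 1.233865 / 1.191371 = 1.035668
Total real return = 1.035668 − 1 → 0.03567.

0.03567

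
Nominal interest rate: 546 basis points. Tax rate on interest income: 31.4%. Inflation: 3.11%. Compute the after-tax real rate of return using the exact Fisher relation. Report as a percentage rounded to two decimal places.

After-tax nominal return = 5.46% × (1 − 0.314) = 3.74556%.
1 + r = 1.0374556 / 1.03110 = 1.006164
After-tax real rate = 1.006164 − 1 → 0.62%.

0.62%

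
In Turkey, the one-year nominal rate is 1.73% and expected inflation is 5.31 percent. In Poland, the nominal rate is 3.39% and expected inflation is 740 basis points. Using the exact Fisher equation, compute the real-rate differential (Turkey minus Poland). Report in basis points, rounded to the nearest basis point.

Turkey: (1 + 0.0173)/(1 + 0.0531) − 1 = -3.3995%
Poland: (1 + 0.0339)/(1 + 0.0740) − 1 = -3.7337%
Differential = -3.3995% − (-3.7337%) = 0.3342% → 33 basis points.

33 basis points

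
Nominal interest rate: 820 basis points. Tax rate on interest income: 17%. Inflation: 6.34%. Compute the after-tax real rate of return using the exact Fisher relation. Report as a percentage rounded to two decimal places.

0.44%

After-tax nominal return = 8.2% × (1 − 0.17) = 6.8060%.
1 + r = 1.06806 / 1.06340 = 1.004382
After-tax real rate = 1.004382 − 1 → 0.44%.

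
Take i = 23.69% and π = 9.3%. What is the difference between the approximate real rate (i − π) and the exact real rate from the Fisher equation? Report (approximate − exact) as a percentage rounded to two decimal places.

Approximate: r ≈ 23.690% − 9.300% = 14.3900%
Exact: (1 + 0.2369)/(1 + 0.0930) − 1 = 13.1656%
Error = 14.3900% − 13.1656% = 1.2244% → 1.22%.

1.22%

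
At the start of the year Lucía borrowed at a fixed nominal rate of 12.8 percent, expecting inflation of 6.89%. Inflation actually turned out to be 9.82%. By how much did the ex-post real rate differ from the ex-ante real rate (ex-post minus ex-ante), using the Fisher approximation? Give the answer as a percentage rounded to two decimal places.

Ex-ante: 12.8% − 6.89% = 5.910%
Ex-post: 12.8% − 9.82% = 2.980%
Difference (ex-post − ex-ante) = -2.9300% → -2.93%.

-2.93%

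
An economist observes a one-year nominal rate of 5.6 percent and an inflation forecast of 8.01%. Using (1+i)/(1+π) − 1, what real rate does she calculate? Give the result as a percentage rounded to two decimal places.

-2.23%

By the Fisher equation, 1 + r = (1 + i)/(1 + π).
1 + r = 1.05600 / 1.08010 = 0.977687
r = 0.977687 − 1 = -2.2313%, i.e. -2.23%.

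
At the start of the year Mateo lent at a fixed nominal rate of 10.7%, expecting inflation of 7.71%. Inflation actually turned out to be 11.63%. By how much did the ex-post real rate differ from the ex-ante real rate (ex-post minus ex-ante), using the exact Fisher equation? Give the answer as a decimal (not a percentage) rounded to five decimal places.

Ex-ante: (1 + 0.1070)/(1 + 0.0771) − 1 = 2.7760%
Ex-post: (1 + 0.1070)/(1 + 0.1163) − 1 = -0.8331%
Difference (ex-post − ex-ante) = -3.6091% → -0.03609.

-0.03609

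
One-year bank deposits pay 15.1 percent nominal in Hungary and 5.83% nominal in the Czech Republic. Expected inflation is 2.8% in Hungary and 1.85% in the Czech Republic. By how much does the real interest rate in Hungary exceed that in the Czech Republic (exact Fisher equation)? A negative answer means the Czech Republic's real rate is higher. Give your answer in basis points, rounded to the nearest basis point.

Hungary: (1 + 0.1510)/(1 + 0.0280) − 1 = 11.9650%
The Czech Republic: (1 + 0.0583)/(1 + 0.0185) − 1 = 3.9077%
Differential = 11.9650% − 3.9077% = 8.0573% → 806 basis points.

806 basis points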